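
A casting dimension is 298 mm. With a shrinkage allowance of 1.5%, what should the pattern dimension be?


Formula: L_pattern = L_casting * (1 + shrinkage_rate/100)
Shrinkage factor = 1 + 1.5/100 = 1.015
L_pattern = 298 mm * 1.015 = 302.4700 mm


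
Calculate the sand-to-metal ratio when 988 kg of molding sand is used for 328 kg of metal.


Formula: Sand-to-Metal Ratio = W_sand / W_metal
Ratio = 988 kg / 328 kg = 3.0122


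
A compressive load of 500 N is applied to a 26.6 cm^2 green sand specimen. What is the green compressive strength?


Formula: Compressive Strength = Force / Area
Strength = 500 N / 26.6 cm^2 = 18.7970 N/cm^2

18.7970 N/cm^2


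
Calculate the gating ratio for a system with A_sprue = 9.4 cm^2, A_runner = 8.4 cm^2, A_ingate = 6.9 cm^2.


Sprue:Runner:Ingate = 1 : 8.4/9.4 : 6.9/9.4 = 1:0.89:0.73

Answer: 1:0.89:0.73


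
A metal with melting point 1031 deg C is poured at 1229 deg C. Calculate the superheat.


Formula: Superheat = T_pour - T_melt
Superheat = 1229 - 1031 = 198 deg C


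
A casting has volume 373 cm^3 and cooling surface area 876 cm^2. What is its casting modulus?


Formula: Casting Modulus M = V / A
M = 373 cm^3 / 876 cm^2 = 0.4258 cm

Final answer: 0.4258 cm


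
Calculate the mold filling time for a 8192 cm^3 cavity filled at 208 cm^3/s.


Formula: t_fill = V_mold / Q_flow
t = 8192 cm^3 / 208 cm^3/s = 39.3846 s

Answer: 39.3846 s


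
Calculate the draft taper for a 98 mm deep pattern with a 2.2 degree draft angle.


Formula: taper = depth * tan(draft_angle)
tan(2.2 deg) = 0.0384161
taper = 98 mm * 0.0384161 = 3.7648 mm

Answer: 3.7648 mm


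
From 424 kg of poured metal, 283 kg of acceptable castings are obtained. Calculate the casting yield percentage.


Formula: Casting Yield = (W_good / W_total) * 100
Yield = (283 kg / 424 kg) * 100 = 66.7453%

66.7453%


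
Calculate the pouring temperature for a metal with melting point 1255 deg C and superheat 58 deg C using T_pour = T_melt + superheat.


Formula: T_pour = T_melt + Superheat
T_pour = 1255 + 58 = 1313 deg C


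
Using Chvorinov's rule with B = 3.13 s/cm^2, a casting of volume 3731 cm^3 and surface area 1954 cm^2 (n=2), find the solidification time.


Formula: t_s = B * (V/A)^n  (Chvorinov's rule, n=2)
Modulus M = V/A = 3731/1954 = 1.909417 cm
M^2 = 1.909417^2 = 3.645873 cm^2
t_s = 3.13 * 3.645873 = 11.4116 s

Answer: 11.4116 s


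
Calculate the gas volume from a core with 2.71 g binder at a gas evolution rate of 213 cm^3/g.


Formula: V_gas = W_binder * gas_evolution_rate
V = 2.71 g * 213 cm^3/g = 577.2300 cm^3


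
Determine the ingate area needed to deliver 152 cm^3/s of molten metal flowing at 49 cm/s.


Formula: A_ingate = Q / v  (continuity equation)
A = 152 cm^3/s / 49 cm/s = 3.1020 cm^2

Final answer: 3.1020 cm^2


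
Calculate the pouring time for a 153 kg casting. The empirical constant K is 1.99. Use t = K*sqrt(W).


Formula: t = K * sqrt(W)
sqrt(W) = sqrt(153) = 12.36932
t = 1.99 * 12.36932 = 24.6149 s

Answer: 24.6149 s


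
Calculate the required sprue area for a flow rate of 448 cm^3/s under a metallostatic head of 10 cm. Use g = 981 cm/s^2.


Formula: v = sqrt(2*g*h), A = Q/v
Velocity: v = sqrt(2 * 981 * 10) = sqrt(19620) = 140.0714 cm/s
Sprue area: A = Q / v = 448 / 140.0714 = 3.1984 cm^2

Final answer: 3.1984 cm^2


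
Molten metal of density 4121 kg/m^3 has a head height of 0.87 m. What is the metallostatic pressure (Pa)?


Formula: P = rho * g * h
rho * g = 4121 * 9.81 = 40427.01 N/m^3
P = 40427.01 * 0.87 = 35171.4987 Pa

Answer: 35171.4987 Pa


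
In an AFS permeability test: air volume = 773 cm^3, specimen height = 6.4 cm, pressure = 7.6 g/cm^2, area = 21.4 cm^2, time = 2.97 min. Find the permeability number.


Formula: Permeability Number P = (V * H) / (p * A * t)
Numerator: V * H = 773 * 6.4 = 4947.2
Denominator: p * A * t = 7.6 * 21.4 * 2.97 = 483.0408
P = 4947.2 / 483.0408 = 10.2418

10.2418


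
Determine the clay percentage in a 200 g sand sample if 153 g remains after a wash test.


Formula: Clay% = (W_total - W_washed) / W_total * 100
Clay mass = 200 - 153 = 47 g
Clay% = 47 / 200 * 100 = 23.5000%

Answer: 23.5000%


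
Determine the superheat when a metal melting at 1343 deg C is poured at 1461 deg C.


Formula: Superheat = T_pour - T_melt
Superheat = 1461 - 1343 = 118 deg C


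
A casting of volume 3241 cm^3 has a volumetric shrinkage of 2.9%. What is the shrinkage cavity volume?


Formula: V_shrink = V_casting * shrinkage_pct / 100
V_shrink = 3241 cm^3 * 2.9 / 100 = 93.9890 cm^3

Answer: 93.9890 cm^3


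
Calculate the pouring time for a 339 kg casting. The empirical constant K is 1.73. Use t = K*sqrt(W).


Formula: t = K * sqrt(W)
sqrt(W) = sqrt(339) = 18.41195
t = 1.73 * 18.41195 = 31.8527 s

Answer: 31.8527 s


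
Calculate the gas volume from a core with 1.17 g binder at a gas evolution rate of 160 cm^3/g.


Formula: V_gas = W_binder * gas_evolution_rate
V = 1.17 g * 160 cm^3/g = 187.2000 cm^3

Answer: 187.2000 cm^3


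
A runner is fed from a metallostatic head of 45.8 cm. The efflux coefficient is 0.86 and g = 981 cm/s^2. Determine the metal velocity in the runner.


Formula: v = Cd * sqrt(2 * g * h)  (Torricelli with discharge coefficient)
2*g*h = 2 * 981 * 45.8 = 89859.6 cm^2/s^2
sqrt(89859.6) = 299.76591 cm/s
v = 0.86 * 299.76591 = 257.7987 cm/s

Final answer: 257.7987 cm/s


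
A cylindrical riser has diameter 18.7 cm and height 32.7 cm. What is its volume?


Formula: V = pi * (D/2)^2 * H  (cylinder volume)
Radius = D/2 = 18.7/2 = 9.35 cm
V = pi * 9.35^2 * 32.7 = 8980.9204 cm^3

8980.9204 cm^3


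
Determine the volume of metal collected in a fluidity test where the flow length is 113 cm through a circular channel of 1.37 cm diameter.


Formula: V = pi * (d/2)^2 * L  (cylinder volume)
Radius = 1.37/2 = 0.685 cm
V = pi * 0.685^2 * 113 = 166.5749 cm^3


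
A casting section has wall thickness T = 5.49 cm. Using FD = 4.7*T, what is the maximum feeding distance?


Formula: FD = 4.7 * T  (riser feeding-distance rule)
FD = 4.7 * 5.49 cm = 25.8030 cm

Final answer: 25.8030 cm


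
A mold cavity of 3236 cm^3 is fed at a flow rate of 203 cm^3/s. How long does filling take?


Formula: t_fill = V_mold / Q_flow
t = 3236 cm^3 / 203 cm^3/s = 15.9409 s

15.9409 s


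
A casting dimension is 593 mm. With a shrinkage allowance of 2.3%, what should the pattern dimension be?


Formula: L_pattern = L_casting * (1 + shrinkage_rate/100)
Shrinkage factor = 1 + 2.3/100 = 1.023
L_pattern = 593 mm * 1.023 = 606.6390 mm

606.6390 mm


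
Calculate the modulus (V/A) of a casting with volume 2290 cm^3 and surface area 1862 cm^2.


Formula: Casting Modulus M = V / A
M = 2290 cm^3 / 1862 cm^2 = 1.2299 cm

Answer: 1.2299 cm


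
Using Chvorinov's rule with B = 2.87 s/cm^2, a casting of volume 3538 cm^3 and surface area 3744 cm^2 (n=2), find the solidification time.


Formula: t_s = B * (V/A)^n  (Chvorinov's rule, n=2)
Modulus M = V/A = 3538/3744 = 0.944979 cm
M^2 = 0.944979^2 = 0.892985 cm^2
t_s = 2.87 * 0.892985 = 2.5629 s

Answer: 2.5629 s


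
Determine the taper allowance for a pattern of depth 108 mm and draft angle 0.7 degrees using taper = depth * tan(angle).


Formula: taper = depth * tan(draft_angle)
tan(0.7 deg) = 0.0122179
taper = 108 mm * 0.0122179 = 1.3195 mm


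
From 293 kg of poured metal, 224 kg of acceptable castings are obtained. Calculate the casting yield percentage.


Formula: Casting Yield = (W_good / W_total) * 100
Yield = (224 kg / 293 kg) * 100 = 76.4505%

76.4505%


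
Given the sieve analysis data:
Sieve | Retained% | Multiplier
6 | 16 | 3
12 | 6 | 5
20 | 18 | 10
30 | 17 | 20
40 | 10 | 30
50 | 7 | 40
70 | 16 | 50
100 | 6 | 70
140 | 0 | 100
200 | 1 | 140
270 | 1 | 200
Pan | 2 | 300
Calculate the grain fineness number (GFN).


Formula: GFN = sum(pct * multiplier) / sum(pct)
sum(pct * multiplier) = 3338
sum(pct) = 100
GFN = 3338 / 100 = 33.38

Answer: 33.38


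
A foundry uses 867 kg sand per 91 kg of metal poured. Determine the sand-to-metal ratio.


Formula: Sand-to-Metal Ratio = W_sand / W_metal
Ratio = 867 kg / 91 kg = 9.5275

Answer: 9.5275


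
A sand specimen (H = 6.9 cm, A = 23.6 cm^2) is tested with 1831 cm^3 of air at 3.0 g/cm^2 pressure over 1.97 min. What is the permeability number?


Formula: Permeability Number P = (V * H) / (p * A * t)
Numerator: V * H = 1831 * 6.9 = 12633.9
Denominator: p * A * t = 3.0 * 23.6 * 1.97 = 139.476
P = 12633.9 / 139.476 = 90.5812

Final answer: 90.5812


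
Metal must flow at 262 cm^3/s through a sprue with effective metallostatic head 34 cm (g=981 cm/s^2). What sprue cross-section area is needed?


Formula: v = sqrt(2*g*h), A = Q/v
Velocity: v = sqrt(2 * 981 * 34) = sqrt(66708) = 258.2789 cm/s
Sprue area: A = Q / v = 262 / 258.2789 = 1.0144 cm^2


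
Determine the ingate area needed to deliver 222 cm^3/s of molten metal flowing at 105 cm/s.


Formula: A_ingate = Q / v  (continuity equation)
A = 222 cm^3/s / 105 cm/s = 2.1143 cm^2


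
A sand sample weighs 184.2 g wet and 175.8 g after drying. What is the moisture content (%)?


Formula: MC = (W_wet - W_dry) / W_wet * 100
Water mass = 184.2 - 175.8 = 8.4 g
MC = 8.4 / 184.2 * 100 = 4.5603%


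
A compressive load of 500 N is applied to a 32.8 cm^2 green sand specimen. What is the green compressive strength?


Formula: Compressive Strength = Force / Area
Strength = 500 N / 32.8 cm^2 = 15.2439 N/cm^2


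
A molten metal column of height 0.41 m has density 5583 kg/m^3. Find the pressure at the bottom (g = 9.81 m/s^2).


Formula: P = rho * g * h
rho * g = 5583 * 9.81 = 54769.23 N/m^3
P = 54769.23 * 0.41 = 22455.3843 Pa


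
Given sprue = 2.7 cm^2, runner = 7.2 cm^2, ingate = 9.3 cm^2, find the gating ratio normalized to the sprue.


Sprue:Runner:Ingate = 1 : 7.2/2.7 : 9.3/2.7 = 1:2.67:3.44

Final answer: 1:2.67:3.44


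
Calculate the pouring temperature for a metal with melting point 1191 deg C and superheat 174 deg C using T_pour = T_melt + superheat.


Formula: T_pour = T_melt + Superheat
T_pour = 1191 + 174 = 1365 deg C

Final answer: 1365 deg C


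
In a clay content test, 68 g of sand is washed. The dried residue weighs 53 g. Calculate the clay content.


Formula: Clay% = (W_total - W_washed) / W_total * 100
Clay mass = 68 - 53 = 15 g
Clay% = 15 / 68 * 100 = 22.0588%


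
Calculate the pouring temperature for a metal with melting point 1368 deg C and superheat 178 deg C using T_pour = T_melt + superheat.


Formula: T_pour = T_melt + Superheat
T_pour = 1368 + 178 = 1546 deg C

Final answer: 1546 deg C


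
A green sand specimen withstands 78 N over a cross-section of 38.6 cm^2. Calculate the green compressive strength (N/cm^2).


Formula: Compressive Strength = Force / Area
Strength = 78 N / 38.6 cm^2 = 2.0207 N/cm^2

Final answer: 2.0207 N/cm^2


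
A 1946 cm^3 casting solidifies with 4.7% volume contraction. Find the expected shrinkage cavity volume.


Formula: V_shrink = V_casting * shrinkage_pct / 100
V_shrink = 1946 cm^3 * 4.7 / 100 = 91.4620 cm^3

Answer: 91.4620 cm^3


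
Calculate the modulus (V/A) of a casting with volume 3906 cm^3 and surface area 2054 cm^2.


Formula: Casting Modulus M = V / A
M = 3906 cm^3 / 2054 cm^2 = 1.9017 cm


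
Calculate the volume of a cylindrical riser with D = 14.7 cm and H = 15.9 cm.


Formula: V = pi * (D/2)^2 * H  (cylinder volume)
Radius = D/2 = 14.7/2 = 7.35 cm
V = pi * 7.35^2 * 15.9 = 2698.4954 cm^3

Final answer: 2698.4954 cm^3


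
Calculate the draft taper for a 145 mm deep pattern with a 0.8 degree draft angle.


Formula: taper = depth * tan(draft_angle)
tan(0.8 deg) = 0.0139635
taper = 145 mm * 0.0139635 = 2.0247 mm


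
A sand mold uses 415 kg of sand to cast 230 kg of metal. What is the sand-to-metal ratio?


Formula: Sand-to-Metal Ratio = W_sand / W_metal
Ratio = 415 kg / 230 kg = 1.8043


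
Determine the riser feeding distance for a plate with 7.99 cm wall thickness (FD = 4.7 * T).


Formula: FD = 4.7 * T  (riser feeding-distance rule)
FD = 4.7 * 7.99 cm = 37.5530 cm

Final answer: 37.5530 cm


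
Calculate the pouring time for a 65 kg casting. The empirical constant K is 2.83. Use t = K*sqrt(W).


Formula: t = K * sqrt(W)
sqrt(W) = sqrt(65) = 8.06226
t = 2.83 * 8.06226 = 22.8162 s

22.8162 s


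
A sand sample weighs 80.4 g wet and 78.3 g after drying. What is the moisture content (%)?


Formula: MC = (W_wet - W_dry) / W_wet * 100
Water mass = 80.4 - 78.3 = 2.1 g
MC = 2.1 / 80.4 * 100 = 2.6119%

Final answer: 2.6119%


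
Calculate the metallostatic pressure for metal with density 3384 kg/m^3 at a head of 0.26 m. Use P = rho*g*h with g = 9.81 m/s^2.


Formula: P = rho * g * h
rho * g = 3384 * 9.81 = 33197.04 N/m^3
P = 33197.04 * 0.26 = 8631.2304 Pa


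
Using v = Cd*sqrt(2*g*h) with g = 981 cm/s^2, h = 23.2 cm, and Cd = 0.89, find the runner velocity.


Formula: v = Cd * sqrt(2 * g * h)  (Torricelli with discharge coefficient)
2*g*h = 2 * 981 * 23.2 = 45518.4 cm^2/s^2
sqrt(45518.4) = 213.35042 cm/s
v = 0.89 * 213.35042 = 189.8819 cm/s

Answer: 189.8819 cm/s


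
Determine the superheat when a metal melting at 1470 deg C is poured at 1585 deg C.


Formula: Superheat = T_pour - T_melt
Superheat = 1585 - 1470 = 115 deg C

Answer: 115 deg C


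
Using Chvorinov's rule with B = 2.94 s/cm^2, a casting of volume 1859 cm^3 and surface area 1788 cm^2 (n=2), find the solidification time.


Formula: t_s = B * (V/A)^n  (Chvorinov's rule, n=2)
Modulus M = V/A = 1859/1788 = 1.039709 cm
M^2 = 1.039709^2 = 1.080995 cm^2
t_s = 2.94 * 1.080995 = 3.1781 s

Final answer: 3.1781 s


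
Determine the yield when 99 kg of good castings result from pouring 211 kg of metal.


Formula: Casting Yield = (W_good / W_total) * 100
Yield = (99 kg / 211 kg) * 100 = 46.9194%


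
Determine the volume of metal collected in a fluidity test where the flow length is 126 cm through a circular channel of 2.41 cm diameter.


Formula: V = pi * (d/2)^2 * L  (cylinder volume)
Radius = 2.41/2 = 1.205 cm
V = pi * 1.205^2 * 126 = 574.7706 cm^3

574.7706 cm^3


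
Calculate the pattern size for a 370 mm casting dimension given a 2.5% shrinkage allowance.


Formula: L_pattern = L_casting * (1 + shrinkage_rate/100)
Shrinkage factor = 1 + 2.5/100 = 1.025
L_pattern = 370 mm * 1.025 = 379.2500 mm

Answer: 379.2500 mm


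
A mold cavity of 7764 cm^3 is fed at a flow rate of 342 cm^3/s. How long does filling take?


Formula: t_fill = V_mold / Q_flow
t = 7764 cm^3 / 342 cm^3/s = 22.7018 s

Answer: 22.7018 s


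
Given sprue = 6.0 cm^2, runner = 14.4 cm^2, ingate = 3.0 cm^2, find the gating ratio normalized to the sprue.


Sprue:Runner:Ingate = 1 : 14.4/6.0 : 3.0/6.0 = 1:2.40:0.50

Answer: 1:2.40:0.50


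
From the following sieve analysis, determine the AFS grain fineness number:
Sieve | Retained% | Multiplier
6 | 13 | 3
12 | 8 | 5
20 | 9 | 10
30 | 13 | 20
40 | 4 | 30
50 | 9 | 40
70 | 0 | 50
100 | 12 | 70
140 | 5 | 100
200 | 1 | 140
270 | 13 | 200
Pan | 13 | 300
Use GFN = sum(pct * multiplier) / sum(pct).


Formula: GFN = sum(pct * multiplier) / sum(pct)
sum(pct * multiplier) = 8889
sum(pct) = 100
GFN = 8889 / 100 = 88.89


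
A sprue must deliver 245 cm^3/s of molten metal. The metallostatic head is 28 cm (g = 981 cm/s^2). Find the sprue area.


Formula: v = sqrt(2*g*h), A = Q/v
Velocity: v = sqrt(2 * 981 * 28) = sqrt(54936) = 234.3843 cm/s
Sprue area: A = Q / v = 245 / 234.3843 = 1.0453 cm^2

1.0453 cm^2


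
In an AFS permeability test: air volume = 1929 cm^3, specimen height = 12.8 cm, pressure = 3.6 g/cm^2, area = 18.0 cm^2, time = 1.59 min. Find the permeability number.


Formula: Permeability Number P = (V * H) / (p * A * t)
Numerator: V * H = 1929 * 12.8 = 24691.2
Denominator: p * A * t = 3.6 * 18.0 * 1.59 = 103.032
P = 24691.2 / 103.032 = 239.6459


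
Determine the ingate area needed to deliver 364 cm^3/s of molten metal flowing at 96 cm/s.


Formula: A_ingate = Q / v  (continuity equation)
A = 364 cm^3/s / 96 cm/s = 3.7917 cm^2

3.7917 cm^2


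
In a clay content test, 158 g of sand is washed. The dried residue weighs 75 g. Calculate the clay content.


Formula: Clay% = (W_total - W_washed) / W_total * 100
Clay mass = 158 - 75 = 83 g
Clay% = 83 / 158 * 100 = 52.5316%

Answer: 52.5316%


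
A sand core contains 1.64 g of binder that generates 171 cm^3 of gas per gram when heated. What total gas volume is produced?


Formula: V_gas = W_binder * gas_evolution_rate
V = 1.64 g * 171 cm^3/g = 280.4400 cm^3

Answer: 280.4400 cm^3


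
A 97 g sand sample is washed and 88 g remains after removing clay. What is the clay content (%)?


Formula: Clay% = (W_total - W_washed) / W_total * 100
Clay mass = 97 - 88 = 9 g
Clay% = 9 / 97 * 100 = 9.2784%

Final answer: 9.2784%


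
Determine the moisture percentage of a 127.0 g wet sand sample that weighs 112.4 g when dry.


Formula: MC = (W_wet - W_dry) / W_wet * 100
Water mass = 127.0 - 112.4 = 14.6 g
MC = 14.6 / 127.0 * 100 = 11.4961%

Answer: 11.4961%


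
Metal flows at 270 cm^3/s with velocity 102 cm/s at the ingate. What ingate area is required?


Formula: A_ingate = Q / v  (continuity equation)
A = 270 cm^3/s / 102 cm/s = 2.6471 cm^2


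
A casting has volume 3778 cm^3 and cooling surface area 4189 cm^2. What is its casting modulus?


Formula: Casting Modulus M = V / A
M = 3778 cm^3 / 4189 cm^2 = 0.9019 cm

Answer: 0.9019 cm


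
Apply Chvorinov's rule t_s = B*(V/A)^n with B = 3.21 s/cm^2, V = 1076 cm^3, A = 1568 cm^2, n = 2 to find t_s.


Formula: t_s = B * (V/A)^n  (Chvorinov's rule, n=2)
Modulus M = V/A = 1076/1568 = 0.686224 cm
M^2 = 0.686224^2 = 0.470903 cm^2
t_s = 3.21 * 0.470903 = 1.5116 s

1.5116 s


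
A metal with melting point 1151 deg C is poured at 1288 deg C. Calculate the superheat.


Formula: Superheat = T_pour - T_melt
Superheat = 1288 - 1151 = 137 deg C


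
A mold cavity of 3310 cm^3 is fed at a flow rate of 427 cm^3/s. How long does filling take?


Formula: t_fill = V_mold / Q_flow
t = 3310 cm^3 / 427 cm^3/s = 7.7518 s

Final answer: 7.7518 s


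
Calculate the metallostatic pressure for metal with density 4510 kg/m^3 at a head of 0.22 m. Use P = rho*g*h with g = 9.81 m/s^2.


Formula: P = rho * g * h
rho * g = 4510 * 9.81 = 44243.1 N/m^3
P = 44243.1 * 0.22 = 9733.4820 Pa

Final answer: 9733.4820 Pa


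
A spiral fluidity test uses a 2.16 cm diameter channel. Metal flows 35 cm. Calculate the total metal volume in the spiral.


Formula: V = pi * (d/2)^2 * L  (cylinder volume)
Radius = 2.16/2 = 1.08 cm
V = pi * 1.08^2 * 35 = 128.2524 cm^3

128.2524 cm^3


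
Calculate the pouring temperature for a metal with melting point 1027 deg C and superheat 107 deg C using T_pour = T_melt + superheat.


Formula: T_pour = T_melt + Superheat
T_pour = 1027 + 107 = 1134 deg C


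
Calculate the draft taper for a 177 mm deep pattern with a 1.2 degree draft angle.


Formula: taper = depth * tan(draft_angle)
tan(1.2 deg) = 0.0209470
taper = 177 mm * 0.0209470 = 3.7076 mm


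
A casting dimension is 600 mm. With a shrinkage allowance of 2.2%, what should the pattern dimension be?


Formula: L_pattern = L_casting * (1 + shrinkage_rate/100)
Shrinkage factor = 1 + 2.2/100 = 1.022
L_pattern = 600 mm * 1.022 = 613.2000 mm

Answer: 613.2000 mm


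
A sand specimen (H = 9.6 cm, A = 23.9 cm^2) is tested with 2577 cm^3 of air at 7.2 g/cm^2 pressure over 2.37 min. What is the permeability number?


Formula: Permeability Number P = (V * H) / (p * A * t)
Numerator: V * H = 2577 * 9.6 = 24739.2
Denominator: p * A * t = 7.2 * 23.9 * 2.37 = 407.8296
P = 24739.2 / 407.8296 = 60.6606


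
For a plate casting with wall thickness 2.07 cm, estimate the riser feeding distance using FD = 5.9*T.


Formula: FD = 5.9 * T  (riser feeding-distance rule)
FD = 5.9 * 2.07 cm = 12.2130 cm

Final answer: 12.2130 cm


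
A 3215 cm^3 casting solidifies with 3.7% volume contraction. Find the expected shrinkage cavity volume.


Formula: V_shrink = V_casting * shrinkage_pct / 100
V_shrink = 3215 cm^3 * 3.7 / 100 = 118.9550 cm^3

Answer: 118.9550 cm^3


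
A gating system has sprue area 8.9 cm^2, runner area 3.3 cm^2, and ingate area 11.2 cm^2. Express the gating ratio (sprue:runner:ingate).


Sprue:Runner:Ingate = 1 : 3.3/8.9 : 11.2/8.9 = 1:0.37:1.26

1:0.37:1.26


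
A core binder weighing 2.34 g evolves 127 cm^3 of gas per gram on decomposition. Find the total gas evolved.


Formula: V_gas = W_binder * gas_evolution_rate
V = 2.34 g * 127 cm^3/g = 297.1800 cm^3

297.1800 cm^3


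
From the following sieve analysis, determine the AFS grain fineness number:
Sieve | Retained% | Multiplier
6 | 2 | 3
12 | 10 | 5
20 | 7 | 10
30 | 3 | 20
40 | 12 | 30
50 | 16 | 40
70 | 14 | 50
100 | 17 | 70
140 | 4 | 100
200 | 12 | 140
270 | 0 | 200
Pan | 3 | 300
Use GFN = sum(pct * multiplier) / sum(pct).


Formula: GFN = sum(pct * multiplier) / sum(pct)
sum(pct * multiplier) = 6056
sum(pct) = 100
GFN = 6056 / 100 = 60.56

60.56


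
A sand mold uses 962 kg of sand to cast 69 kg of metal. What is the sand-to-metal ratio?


Formula: Sand-to-Metal Ratio = W_sand / W_metal
Ratio = 962 kg / 69 kg = 13.9420


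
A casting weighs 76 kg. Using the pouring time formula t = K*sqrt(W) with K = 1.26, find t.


Formula: t = K * sqrt(W)
sqrt(W) = sqrt(76) = 8.71780
t = 1.26 * 8.71780 = 10.9844 s

10.9844 s


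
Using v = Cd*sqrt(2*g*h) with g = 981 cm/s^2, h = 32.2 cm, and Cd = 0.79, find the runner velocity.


Formula: v = Cd * sqrt(2 * g * h)  (Torricelli with discharge coefficient)
2*g*h = 2 * 981 * 32.2 = 63176.4 cm^2/s^2
sqrt(63176.4) = 251.34916 cm/s
v = 0.79 * 251.34916 = 198.5658 cm/s

Final answer: 198.5658 cm/s


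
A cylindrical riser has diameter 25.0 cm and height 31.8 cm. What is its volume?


Formula: V = pi * (D/2)^2 * H  (cylinder volume)
Radius = D/2 = 25.0/2 = 12.5 cm
V = pi * 12.5^2 * 31.8 = 15609.7885 cm^3

Answer: 15609.7885 cm^3


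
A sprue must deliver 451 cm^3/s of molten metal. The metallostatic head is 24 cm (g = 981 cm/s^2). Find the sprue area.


Formula: v = sqrt(2*g*h), A = Q/v
Velocity: v = sqrt(2 * 981 * 24) = sqrt(47088) = 216.9977 cm/s
Sprue area: A = Q / v = 451 / 216.9977 = 2.0784 cm^2

Answer: 2.0784 cm^2


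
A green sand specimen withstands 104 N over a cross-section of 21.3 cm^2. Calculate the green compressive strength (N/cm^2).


Formula: Compressive Strength = Force / Area
Strength = 104 N / 21.3 cm^2 = 4.8826 N/cm^2


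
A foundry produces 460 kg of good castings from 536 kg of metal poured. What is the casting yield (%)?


Formula: Casting Yield = (W_good / W_total) * 100
Yield = (460 kg / 536 kg) * 100 = 85.8209%

Answer: 85.8209%


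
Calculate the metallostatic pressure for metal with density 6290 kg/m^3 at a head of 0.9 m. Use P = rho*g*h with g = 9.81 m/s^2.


Formula: P = rho * g * h
rho * g = 6290 * 9.81 = 61704.9 N/m^3
P = 61704.9 * 0.9 = 55534.4100 Pa

Answer: 55534.4100 Pa


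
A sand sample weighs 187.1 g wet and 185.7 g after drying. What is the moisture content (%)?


Formula: MC = (W_wet - W_dry) / W_wet * 100
Water mass = 187.1 - 185.7 = 1.4 g
MC = 1.4 / 187.1 * 100 = 0.7483%

Final answer: 0.7483%


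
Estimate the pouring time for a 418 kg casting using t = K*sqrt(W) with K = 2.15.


Formula: t = K * sqrt(W)
sqrt(W) = sqrt(418) = 20.44505
t = 2.15 * 20.44505 = 43.9569 s

43.9569 s


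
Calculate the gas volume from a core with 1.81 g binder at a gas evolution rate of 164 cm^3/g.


Formula: V_gas = W_binder * gas_evolution_rate
V = 1.81 g * 164 cm^3/g = 296.8400 cm^3

296.8400 cm^3


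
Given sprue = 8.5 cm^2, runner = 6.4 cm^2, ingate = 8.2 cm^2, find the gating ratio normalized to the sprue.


Sprue:Runner:Ingate = 1 : 6.4/8.5 : 8.2/8.5 = 1:0.75:0.96

Answer: 1:0.75:0.96


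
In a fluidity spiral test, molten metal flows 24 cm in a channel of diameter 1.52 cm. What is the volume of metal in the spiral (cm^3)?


Formula: V = pi * (d/2)^2 * L  (cylinder volume)
Radius = 1.52/2 = 0.76 cm
V = pi * 0.76^2 * 24 = 43.5500 cm^3

Final answer: 43.5500 cm^3


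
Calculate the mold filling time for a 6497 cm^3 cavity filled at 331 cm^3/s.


Formula: t_fill = V_mold / Q_flow
t = 6497 cm^3 / 331 cm^3/s = 19.6284 s

Answer: 19.6284 s


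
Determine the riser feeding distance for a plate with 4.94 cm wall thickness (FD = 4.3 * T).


Formula: FD = 4.3 * T  (riser feeding-distance rule)
FD = 4.3 * 4.94 cm = 21.2420 cm

Answer: 21.2420 cm


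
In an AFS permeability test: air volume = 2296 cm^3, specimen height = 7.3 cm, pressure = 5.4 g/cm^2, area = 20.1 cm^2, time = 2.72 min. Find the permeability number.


Formula: Permeability Number P = (V * H) / (p * A * t)
Numerator: V * H = 2296 * 7.3 = 16760.8
Denominator: p * A * t = 5.4 * 20.1 * 2.72 = 295.2288
P = 16760.8 / 295.2288 = 56.7722


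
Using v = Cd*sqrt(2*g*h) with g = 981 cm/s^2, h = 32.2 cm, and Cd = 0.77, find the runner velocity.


Formula: v = Cd * sqrt(2 * g * h)  (Torricelli with discharge coefficient)
2*g*h = 2 * 981 * 32.2 = 63176.4 cm^2/s^2
sqrt(63176.4) = 251.34916 cm/s
v = 0.77 * 251.34916 = 193.5389 cm/s

Final answer: 193.5389 cm/s


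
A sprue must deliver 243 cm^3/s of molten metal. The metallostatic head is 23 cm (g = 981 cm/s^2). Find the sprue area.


Formula: v = sqrt(2*g*h), A = Q/v
Velocity: v = sqrt(2 * 981 * 23) = sqrt(45126) = 212.4288 cm/s
Sprue area: A = Q / v = 243 / 212.4288 = 1.1439 cm^2

Final answer: 1.1439 cm^2


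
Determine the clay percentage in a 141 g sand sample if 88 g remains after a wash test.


Formula: Clay% = (W_total - W_washed) / W_total * 100
Clay mass = 141 - 88 = 53 g
Clay% = 53 / 141 * 100 = 37.5887%

37.5887%


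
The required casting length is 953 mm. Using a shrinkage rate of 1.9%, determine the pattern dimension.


Formula: L_pattern = L_casting * (1 + shrinkage_rate/100)
Shrinkage factor = 1 + 1.9/100 = 1.019
L_pattern = 953 mm * 1.019 = 971.1070 mm

971.1070 mm


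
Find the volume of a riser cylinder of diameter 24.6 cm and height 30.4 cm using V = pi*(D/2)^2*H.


Formula: V = pi * (D/2)^2 * H  (cylinder volume)
Radius = D/2 = 24.6/2 = 12.3 cm
V = pi * 12.3^2 * 30.4 = 14448.8632 cm^3


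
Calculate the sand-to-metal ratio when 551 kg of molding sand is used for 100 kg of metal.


Formula: Sand-to-Metal Ratio = W_sand / W_metal
Ratio = 551 kg / 100 kg = 5.5100

Final answer: 5.5100


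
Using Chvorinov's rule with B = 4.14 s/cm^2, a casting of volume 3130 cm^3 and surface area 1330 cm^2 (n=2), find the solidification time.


Formula: t_s = B * (V/A)^n  (Chvorinov's rule, n=2)
Modulus M = V/A = 3130/1330 = 2.353383 cm
M^2 = 2.353383^2 = 5.538412 cm^2
t_s = 4.14 * 5.538412 = 22.9290 s

22.9290 s


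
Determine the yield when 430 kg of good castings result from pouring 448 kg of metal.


Formula: Casting Yield = (W_good / W_total) * 100
Yield = (430 kg / 448 kg) * 100 = 95.9821%

Final answer: 95.9821%


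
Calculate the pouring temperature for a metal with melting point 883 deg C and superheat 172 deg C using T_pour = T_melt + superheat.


Formula: T_pour = T_melt + Superheat
T_pour = 883 + 172 = 1055 deg C


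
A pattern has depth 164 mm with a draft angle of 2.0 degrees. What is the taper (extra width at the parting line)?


Formula: taper = depth * tan(draft_angle)
tan(2.0 deg) = 0.0349208
taper = 164 mm * 0.0349208 = 5.7270 mm


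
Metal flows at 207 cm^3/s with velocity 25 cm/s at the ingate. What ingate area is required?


Formula: A_ingate = Q / v  (continuity equation)
A = 207 cm^3/s / 25 cm/s = 8.2800 cm^2

Final answer: 8.2800 cm^2


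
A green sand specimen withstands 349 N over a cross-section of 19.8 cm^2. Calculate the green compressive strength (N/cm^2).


Formula: Compressive Strength = Force / Area
Strength = 349 N / 19.8 cm^2 = 17.6263 N/cm^2


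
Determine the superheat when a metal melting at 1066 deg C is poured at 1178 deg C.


Formula: Superheat = T_pour - T_melt
Superheat = 1178 - 1066 = 112 deg C


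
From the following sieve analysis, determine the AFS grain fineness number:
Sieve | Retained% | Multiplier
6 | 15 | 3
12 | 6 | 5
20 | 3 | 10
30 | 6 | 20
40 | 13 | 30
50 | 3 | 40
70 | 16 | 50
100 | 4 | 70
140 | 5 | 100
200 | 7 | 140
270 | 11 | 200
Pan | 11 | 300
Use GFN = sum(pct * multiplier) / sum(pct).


Formula: GFN = sum(pct * multiplier) / sum(pct)
sum(pct * multiplier) = 8795
sum(pct) = 100
GFN = 8795 / 100 = 87.95

Final answer: 87.95


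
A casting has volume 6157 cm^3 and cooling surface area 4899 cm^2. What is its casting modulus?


Formula: Casting Modulus M = V / A
M = 6157 cm^3 / 4899 cm^2 = 1.2568 cm


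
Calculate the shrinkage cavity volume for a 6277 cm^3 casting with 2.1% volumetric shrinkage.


Formula: V_shrink = V_casting * shrinkage_pct / 100
V_shrink = 6277 cm^3 * 2.1 / 100 = 131.8170 cm^3


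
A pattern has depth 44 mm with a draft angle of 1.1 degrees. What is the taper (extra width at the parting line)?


Formula: taper = depth * tan(draft_angle)
tan(1.1 deg) = 0.0192010
taper = 44 mm * 0.0192010 = 0.8448 mm

Final answer: 0.8448 mm


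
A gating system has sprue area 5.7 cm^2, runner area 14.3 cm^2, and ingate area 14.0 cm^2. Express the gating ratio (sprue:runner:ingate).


Sprue:Runner:Ingate = 1 : 14.3/5.7 : 14.0/5.7 = 1:2.51:2.46

Final answer: 1:2.51:2.46


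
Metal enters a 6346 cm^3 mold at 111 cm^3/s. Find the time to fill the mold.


Formula: t_fill = V_mold / Q_flow
t = 6346 cm^3 / 111 cm^3/s = 57.1712 s


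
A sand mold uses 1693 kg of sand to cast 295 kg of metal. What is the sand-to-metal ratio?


Formula: Sand-to-Metal Ratio = W_sand / W_metal
Ratio = 1693 kg / 295 kg = 5.7390


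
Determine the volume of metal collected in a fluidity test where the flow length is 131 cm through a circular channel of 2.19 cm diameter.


Formula: V = pi * (d/2)^2 * L  (cylinder volume)
Radius = 2.19/2 = 1.095 cm
V = pi * 1.095^2 * 131 = 493.4571 cm^3

493.4571 cm^3


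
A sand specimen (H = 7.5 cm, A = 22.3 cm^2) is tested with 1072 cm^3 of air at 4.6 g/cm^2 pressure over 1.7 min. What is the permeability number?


Formula: Permeability Number P = (V * H) / (p * A * t)
Numerator: V * H = 1072 * 7.5 = 8040.0
Denominator: p * A * t = 4.6 * 22.3 * 1.7 = 174.386
P = 8040.0 / 174.386 = 46.1046

Answer: 46.1046


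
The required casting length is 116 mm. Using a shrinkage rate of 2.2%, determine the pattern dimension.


Formula: L_pattern = L_casting * (1 + shrinkage_rate/100)
Shrinkage factor = 1 + 2.2/100 = 1.022
L_pattern = 116 mm * 1.022 = 118.5520 mm

Answer: 118.5520 mm


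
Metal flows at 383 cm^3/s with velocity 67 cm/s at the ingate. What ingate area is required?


Formula: A_ingate = Q / v  (continuity equation)
A = 383 cm^3/s / 67 cm/s = 5.7164 cm^2

Answer: 5.7164 cm^2


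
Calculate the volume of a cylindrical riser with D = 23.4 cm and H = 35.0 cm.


Formula: V = pi * (D/2)^2 * H  (cylinder volume)
Radius = D/2 = 23.4/2 = 11.7 cm
V = pi * 11.7^2 * 35.0 = 15051.8416 cm^3

15051.8416 cm^3


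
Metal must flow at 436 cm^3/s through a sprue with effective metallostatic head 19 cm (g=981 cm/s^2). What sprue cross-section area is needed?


Formula: v = sqrt(2*g*h), A = Q/v
Velocity: v = sqrt(2 * 981 * 19) = sqrt(37278) = 193.0751 cm/s
Sprue area: A = Q / v = 436 / 193.0751 = 2.2582 cm^2

Final answer: 2.2582 cm^2


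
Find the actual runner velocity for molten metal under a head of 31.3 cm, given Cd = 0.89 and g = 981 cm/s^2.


Formula: v = Cd * sqrt(2 * g * h)  (Torricelli with discharge coefficient)
2*g*h = 2 * 981 * 31.3 = 61410.6 cm^2/s^2
sqrt(61410.6) = 247.81162 cm/s
v = 0.89 * 247.81162 = 220.5523 cm/s

220.5523 cm/s


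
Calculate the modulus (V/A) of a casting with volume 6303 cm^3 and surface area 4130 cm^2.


Formula: Casting Modulus M = V / A
M = 6303 cm^3 / 4130 cm^2 = 1.5262 cm

1.5262 cm


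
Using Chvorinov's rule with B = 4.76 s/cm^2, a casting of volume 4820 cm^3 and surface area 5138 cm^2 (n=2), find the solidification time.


Formula: t_s = B * (V/A)^n  (Chvorinov's rule, n=2)
Modulus M = V/A = 4820/5138 = 0.938108 cm
M^2 = 0.938108^2 = 0.880047 cm^2
t_s = 4.76 * 0.880047 = 4.1890 s


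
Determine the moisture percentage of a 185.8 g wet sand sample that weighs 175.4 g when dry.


Formula: MC = (W_wet - W_dry) / W_wet * 100
Water mass = 185.8 - 175.4 = 10.4 g
MC = 10.4 / 185.8 * 100 = 5.5974%

5.5974%


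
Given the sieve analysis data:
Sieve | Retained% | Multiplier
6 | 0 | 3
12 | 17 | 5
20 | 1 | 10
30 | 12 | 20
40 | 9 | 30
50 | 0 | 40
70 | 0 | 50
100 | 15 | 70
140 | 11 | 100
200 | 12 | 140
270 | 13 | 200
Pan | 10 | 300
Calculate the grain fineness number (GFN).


Formula: GFN = sum(pct * multiplier) / sum(pct)
sum(pct * multiplier) = 10035
sum(pct) = 100
GFN = 10035 / 100 = 100.35

100.35


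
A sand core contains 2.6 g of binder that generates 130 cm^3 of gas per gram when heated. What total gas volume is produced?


Formula: V_gas = W_binder * gas_evolution_rate
V = 2.6 g * 130 cm^3/g = 338.0000 cm^3

Answer: 338.0000 cm^3


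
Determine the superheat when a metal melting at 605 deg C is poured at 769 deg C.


Formula: Superheat = T_pour - T_melt
Superheat = 769 - 605 = 164 deg C

164 deg C


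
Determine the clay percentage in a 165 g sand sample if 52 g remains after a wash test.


Formula: Clay% = (W_total - W_washed) / W_total * 100
Clay mass = 165 - 52 = 113 g
Clay% = 113 / 165 * 100 = 68.4848%

68.4848%


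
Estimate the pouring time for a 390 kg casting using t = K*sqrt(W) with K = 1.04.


Formula: t = K * sqrt(W)
sqrt(W) = sqrt(390) = 19.74842
t = 1.04 * 19.74842 = 20.5384 s


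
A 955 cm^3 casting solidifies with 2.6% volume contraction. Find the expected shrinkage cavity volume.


Formula: V_shrink = V_casting * shrinkage_pct / 100
V_shrink = 955 cm^3 * 2.6 / 100 = 24.8300 cm^3

Answer: 24.8300 cm^3


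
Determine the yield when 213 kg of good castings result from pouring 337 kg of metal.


Formula: Casting Yield = (W_good / W_total) * 100
Yield = (213 kg / 337 kg) * 100 = 63.2047%

63.2047%


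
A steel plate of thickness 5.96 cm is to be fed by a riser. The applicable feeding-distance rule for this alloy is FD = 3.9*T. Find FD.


Formula: FD = 3.9 * T  (riser feeding-distance rule)
FD = 3.9 * 5.96 cm = 23.2440 cm

23.2440 cm


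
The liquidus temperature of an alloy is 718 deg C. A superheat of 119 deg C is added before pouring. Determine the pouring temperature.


Formula: T_pour = T_melt + Superheat
T_pour = 718 + 119 = 837 deg C

Answer: 837 deg C


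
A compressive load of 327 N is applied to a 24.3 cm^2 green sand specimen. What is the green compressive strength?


Formula: Compressive Strength = Force / Area
Strength = 327 N / 24.3 cm^2 = 13.4568 N/cm^2

Final answer: 13.4568 N/cm^2


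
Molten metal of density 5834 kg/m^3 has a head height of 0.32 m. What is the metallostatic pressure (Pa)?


Formula: P = rho * g * h
rho * g = 5834 * 9.81 = 57231.54 N/m^3
P = 57231.54 * 0.32 = 18314.0928 Pa

18314.0928 Pa


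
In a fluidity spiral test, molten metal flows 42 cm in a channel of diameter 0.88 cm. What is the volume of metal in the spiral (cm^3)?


Formula: V = pi * (d/2)^2 * L  (cylinder volume)
Radius = 0.88/2 = 0.44 cm
V = pi * 0.44^2 * 42 = 25.5449 cm^3

25.5449 cm^3


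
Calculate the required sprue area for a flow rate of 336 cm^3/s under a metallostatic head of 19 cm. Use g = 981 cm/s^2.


Formula: v = sqrt(2*g*h), A = Q/v
Velocity: v = sqrt(2 * 981 * 19) = sqrt(37278) = 193.0751 cm/s
Sprue area: A = Q / v = 336 / 193.0751 = 1.7403 cm^2

1.7403 cm^2


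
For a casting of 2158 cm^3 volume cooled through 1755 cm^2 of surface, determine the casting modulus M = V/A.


Formula: Casting Modulus M = V / A
M = 2158 cm^3 / 1755 cm^2 = 1.2296 cm

Answer: 1.2296 cm


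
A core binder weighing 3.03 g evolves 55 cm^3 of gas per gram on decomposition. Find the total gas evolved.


Formula: V_gas = W_binder * gas_evolution_rate
V = 3.03 g * 55 cm^3/g = 166.6500 cm^3

166.6500 cm^3


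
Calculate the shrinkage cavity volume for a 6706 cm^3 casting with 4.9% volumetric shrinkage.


Formula: V_shrink = V_casting * shrinkage_pct / 100
V_shrink = 6706 cm^3 * 4.9 / 100 = 328.5940 cm^3

328.5940 cm^3


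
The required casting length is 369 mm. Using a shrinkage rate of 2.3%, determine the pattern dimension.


Formula: L_pattern = L_casting * (1 + shrinkage_rate/100)
Shrinkage factor = 1 + 2.3/100 = 1.023
L_pattern = 369 mm * 1.023 = 377.4870 mm


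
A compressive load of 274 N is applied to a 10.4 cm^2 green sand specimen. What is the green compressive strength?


Formula: Compressive Strength = Force / Area
Strength = 274 N / 10.4 cm^2 = 26.3462 N/cm^2

Answer: 26.3462 N/cm^2


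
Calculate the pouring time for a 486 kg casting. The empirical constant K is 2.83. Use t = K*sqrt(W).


Formula: t = K * sqrt(W)
sqrt(W) = sqrt(486) = 22.04541
t = 2.83 * 22.04541 = 62.3885 s

Final answer: 62.3885 s


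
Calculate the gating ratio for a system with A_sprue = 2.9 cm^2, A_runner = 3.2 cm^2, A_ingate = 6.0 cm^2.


Sprue:Runner:Ingate = 1 : 3.2/2.9 : 6.0/2.9 = 1:1.10:2.07

Answer: 1:1.10:2.07


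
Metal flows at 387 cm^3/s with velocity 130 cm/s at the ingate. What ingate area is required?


Formula: A_ingate = Q / v  (continuity equation)
A = 387 cm^3/s / 130 cm/s = 2.9769 cm^2

2.9769 cm^2


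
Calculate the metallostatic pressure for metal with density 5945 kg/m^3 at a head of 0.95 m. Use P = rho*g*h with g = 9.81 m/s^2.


Formula: P = rho * g * h
rho * g = 5945 * 9.81 = 58320.45 N/m^3
P = 58320.45 * 0.95 = 55404.4275 Pa

Answer: 55404.4275 Pa


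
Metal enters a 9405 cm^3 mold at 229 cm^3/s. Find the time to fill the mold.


Formula: t_fill = V_mold / Q_flow
t = 9405 cm^3 / 229 cm^3/s = 41.0699 s

41.0699 s


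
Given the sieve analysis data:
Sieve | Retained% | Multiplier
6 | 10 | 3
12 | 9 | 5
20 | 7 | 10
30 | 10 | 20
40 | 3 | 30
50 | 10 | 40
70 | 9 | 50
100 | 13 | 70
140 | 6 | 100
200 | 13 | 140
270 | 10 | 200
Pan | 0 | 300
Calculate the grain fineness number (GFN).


Formula: GFN = sum(pct * multiplier) / sum(pct)
sum(pct * multiplier) = 6615
sum(pct) = 100
GFN = 6615 / 100 = 66.15


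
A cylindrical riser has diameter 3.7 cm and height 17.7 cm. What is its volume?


Formula: V = pi * (D/2)^2 * H  (cylinder volume)
Radius = D/2 = 3.7/2 = 1.85 cm
V = pi * 1.85^2 * 17.7 = 190.3122 cm^3

190.3122 cm^3


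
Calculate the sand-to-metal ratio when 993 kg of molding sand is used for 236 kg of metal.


Formula: Sand-to-Metal Ratio = W_sand / W_metal
Ratio = 993 kg / 236 kg = 4.2076

4.2076


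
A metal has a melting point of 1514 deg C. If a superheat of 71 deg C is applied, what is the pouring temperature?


Formula: T_pour = T_melt + Superheat
T_pour = 1514 + 71 = 1585 deg C

Final answer: 1585 deg C


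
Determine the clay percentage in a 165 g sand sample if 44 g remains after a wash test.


Formula: Clay% = (W_total - W_washed) / W_total * 100
Clay mass = 165 - 44 = 121 g
Clay% = 121 / 165 * 100 = 73.3333%

Answer: 73.3333%


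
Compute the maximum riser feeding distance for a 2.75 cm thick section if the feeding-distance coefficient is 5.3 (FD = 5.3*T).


Formula: FD = 5.3 * T  (riser feeding-distance rule)
FD = 5.3 * 2.75 cm = 14.5750 cm


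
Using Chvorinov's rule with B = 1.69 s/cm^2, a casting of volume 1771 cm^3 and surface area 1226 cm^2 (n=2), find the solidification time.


Formula: t_s = B * (V/A)^n  (Chvorinov's rule, n=2)
Modulus M = V/A = 1771/1226 = 1.444535 cm
M^2 = 1.444535^2 = 2.086681 cm^2
t_s = 1.69 * 2.086681 = 3.5265 s

Final answer: 3.5265 s
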